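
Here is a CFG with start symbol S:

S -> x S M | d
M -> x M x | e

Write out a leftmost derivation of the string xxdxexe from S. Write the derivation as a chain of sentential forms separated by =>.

S => xSM => xxSMM => xxdMM => xxdxMxM => xxdxexM => xxdxexe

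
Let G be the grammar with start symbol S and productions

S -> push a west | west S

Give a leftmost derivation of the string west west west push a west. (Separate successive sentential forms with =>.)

S => west S => west west S => west west west S => west west west push a west

S => west S   [S -> west S]
west S => west west S   [S -> west S]
west west S => west west west S   [S -> west S]
west west west S => west west west push a west   [S -> push a west]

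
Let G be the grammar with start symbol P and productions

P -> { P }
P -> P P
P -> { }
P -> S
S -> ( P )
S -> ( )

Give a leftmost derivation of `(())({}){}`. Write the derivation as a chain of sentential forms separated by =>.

P => PP   [P -> P P]
PP => SP   [P -> S]
SP => (P)P   [S -> ( P )]
(P)P => (S)P   [P -> S]
(S)P => (())P   [S -> ( )]
(())P => (())PP   [P -> P P]
(())PP => (())SP   [P -> S]
(())SP => (())(P)P   [S -> ( P )]
(())(P)P => (())({})P   [P -> { }]
(())({})P => (())({}){}   [P -> { }]

P=>PP=>SP=>(P)P=>(S)P=>(())P=>(())PP=>(())SP=>(())(P)P=>(())({})P=>(())({}){}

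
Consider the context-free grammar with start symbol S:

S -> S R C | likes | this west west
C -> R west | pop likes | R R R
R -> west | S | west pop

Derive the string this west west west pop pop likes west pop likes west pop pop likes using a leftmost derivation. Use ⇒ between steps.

S ⇒ S R C   [S -> S R C]
S R C ⇒ S R C R C   [S -> S R C]
S R C R C ⇒ S R C R C R C   [S -> S R C]
S R C R C R C ⇒ this west west R C R C R C   [S -> this west west]
this west west R C R C R C ⇒ this west west west pop C R C R C   [R -> west pop]
this west west west pop C R C R C ⇒ this west west west pop pop likes R C R C   [C -> pop likes]
this west west west pop pop likes R C R C ⇒ this west west west pop pop likes west C R C   [R -> west]
this west west west pop pop likes west C R C ⇒ this west west west pop pop likes west pop likes R C   [C -> pop likes]
this west west west pop pop likes west pop likes R C ⇒ this west west west pop pop likes west pop likes west pop C   [R -> west pop]
this west west west pop pop likes west pop likes west pop C ⇒ this west west west pop pop likes west pop likes west pop pop likes   [C -> pop likes]

S ⇒ S R C ⇒ S R C R C ⇒ S R C R C R C ⇒ this west west R C R C R C ⇒ this west west west pop C R C R C ⇒ this west west west pop pop likes R C R C ⇒ this west west west pop pop likes west C R C ⇒ this west west west pop pop likes west pop likes R C ⇒ this west west west pop pop likes west pop likes west pop C ⇒ this west west west pop pop likes west pop likes west pop pop likes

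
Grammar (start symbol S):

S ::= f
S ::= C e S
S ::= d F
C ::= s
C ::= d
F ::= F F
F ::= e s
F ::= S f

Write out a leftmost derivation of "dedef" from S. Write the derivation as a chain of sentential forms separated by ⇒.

S ⇒ CeS   [S ::= C e S]
CeS ⇒ deS   [C ::= d]
deS ⇒ deCeS   [S ::= C e S]
deCeS ⇒ dedeS   [C ::= d]
dedeS ⇒ dedef   [S ::= f]

S ⇒ CeS ⇒ deS ⇒ deCeS ⇒ dedeS ⇒ dedef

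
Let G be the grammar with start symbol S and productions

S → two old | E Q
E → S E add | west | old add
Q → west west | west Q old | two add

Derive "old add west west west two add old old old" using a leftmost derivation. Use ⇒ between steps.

S ⇒ E Q   [S → E Q]
E Q ⇒ old add Q   [E → old add]
old add Q ⇒ old add west Q old   [Q → west Q old]
old add west Q old ⇒ old add west west Q old old   [Q → west Q old]
old add west west Q old old ⇒ old add west west west Q old old old   [Q → west Q old]
old add west west west Q old old old ⇒ old add west west west two add old old old   [Q → two add]

S ⇒ E Q ⇒ old add Q ⇒ old add west Q old ⇒ old add west west Q old old ⇒ old add west west west Q old old old ⇒ old add west west west two add old old old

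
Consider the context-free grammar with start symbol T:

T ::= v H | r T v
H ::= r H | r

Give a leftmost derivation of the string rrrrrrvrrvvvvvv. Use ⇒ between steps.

T ⇒ rTv   [T ::= r T v]
rTv ⇒ rrTvv   [T ::= r T v]
rrTvv ⇒ rrrTvvv   [T ::= r T v]
rrrTvvv ⇒ rrrrTvvvv   [T ::= r T v]
rrrrTvvvv ⇒ rrrrrTvvvvv   [T ::= r T v]
rrrrrTvvvvv ⇒ rrrrrrTvvvvvv   [T ::= r T v]
rrrrrrTvvvvvv ⇒ rrrrrrvHvvvvvv   [T ::= v H]
rrrrrrvHvvvvvv ⇒ rrrrrrvrHvvvvvv   [H ::= r H]
rrrrrrvrHvvvvvv ⇒ rrrrrrvrrvvvvvv   [H ::= r]

T ⇒ rTv ⇒ rrTvv ⇒ rrrTvvv ⇒ rrrrTvvvv ⇒ rrrrrTvvvvv ⇒ rrrrrrTvvvvvv ⇒ rrrrrrvHvvvvvv ⇒ rrrrrrvrHvvvvvv ⇒ rrrrrrvrrvvvvvv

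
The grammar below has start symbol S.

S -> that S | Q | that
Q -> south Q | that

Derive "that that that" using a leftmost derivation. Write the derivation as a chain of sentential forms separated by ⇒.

S ⇒ that S ⇒ that that S ⇒ that that Q ⇒ that that that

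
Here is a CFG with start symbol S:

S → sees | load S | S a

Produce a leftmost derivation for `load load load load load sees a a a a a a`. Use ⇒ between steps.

S ⇒ S a ⇒ load S a ⇒ load S a a ⇒ load S a a a ⇒ load S a a a a ⇒ load S a a a a a ⇒ load load S a a a a a ⇒ load load load S a a a a a ⇒ load load load load S a a a a a ⇒ load load load load S a a a a a a ⇒ load load load load load S a a a a a a ⇒ load load load load load sees a a a a a a

S ⇒ S a   [S → S a]
S a ⇒ load S a   [S → load S]
load S a ⇒ load S a a   [S → S a]
load S a a ⇒ load S a a a   [S → S a]
load S a a a ⇒ load S a a a a   [S → S a]
load S a a a a ⇒ load S a a a a a   [S → S a]
load S a a a a a ⇒ load load S a a a a a   [S → load S]
load load S a a a a a ⇒ load load load S a a a a a   [S → load S]
load load load S a a a a a ⇒ load load load load S a a a a a   [S → load S]
load load load load S a a a a a ⇒ load load load load S a a a a a a   [S → S a]
load load load load S a a a a a a ⇒ load load load load load S a a a a a a   [S → load S]
load load load load load S a a a a a a ⇒ load load load load load sees a a a a a a   [S → sees]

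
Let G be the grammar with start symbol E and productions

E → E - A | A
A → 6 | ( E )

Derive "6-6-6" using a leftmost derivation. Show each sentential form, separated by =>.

E=>E-A=>E-A-A=>A-A-A=>6-A-A=>6-6-A=>6-6-6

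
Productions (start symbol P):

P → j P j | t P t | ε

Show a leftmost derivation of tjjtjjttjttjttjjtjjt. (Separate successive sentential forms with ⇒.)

P ⇒ tPt ⇒ tjPjt ⇒ tjjPjjt ⇒ tjjtPtjjt ⇒ tjjtjPjtjjt ⇒ tjjtjjPjjtjjt ⇒ tjjtjjtPtjjtjjt ⇒ tjjtjjttPttjjtjjt ⇒ tjjtjjttjPjttjjtjjt ⇒ tjjtjjttjtPtjttjjtjjt ⇒ tjjtjjttjttjttjjtjjt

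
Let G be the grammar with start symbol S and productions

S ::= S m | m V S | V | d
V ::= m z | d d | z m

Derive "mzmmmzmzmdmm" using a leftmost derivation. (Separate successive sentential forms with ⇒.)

S ⇒ Sm ⇒ mVSm ⇒ mzmSm ⇒ mzmmVSm ⇒ mzmmmzSm ⇒ mzmmmzmVSm ⇒ mzmmmzmzmSm ⇒ mzmmmzmzmSmm ⇒ mzmmmzmzmdmm

S ⇒ Sm   [S ::= S m]
Sm ⇒ mVSm   [S ::= m V S]
mVSm ⇒ mzmSm   [V ::= z m]
mzmSm ⇒ mzmmVSm   [S ::= m V S]
mzmmVSm ⇒ mzmmmzSm   [V ::= m z]
mzmmmzSm ⇒ mzmmmzmVSm   [S ::= m V S]
mzmmmzmVSm ⇒ mzmmmzmzmSm   [V ::= z m]
mzmmmzmzmSm ⇒ mzmmmzmzmSmm   [S ::= S m]
mzmmmzmzmSmm ⇒ mzmmmzmzmdmm   [S ::= d]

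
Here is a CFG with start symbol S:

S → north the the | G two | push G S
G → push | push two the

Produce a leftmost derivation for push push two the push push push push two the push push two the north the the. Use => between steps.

S => push G S   [S → push G S]
push G S => push push two the S   [G → push two the]
push push two the S => push push two the push G S   [S → push G S]
push push two the push G S => push push two the push push S   [G → push]
push push two the push push S => push push two the push push push G S   [S → push G S]
push push two the push push push G S => push push two the push push push push two the S   [G → push two the]
push push two the push push push push two the S => push push two the push push push push two the push G S   [S → push G S]
push push two the push push push push two the push G S => push push two the push push push push two the push push two the S   [G → push two the]
push push two the push push push push two the push push two the S => push push two the push push push push two the push push two the north the the   [S → north the the]

S => push G S => push push two the S => push push two the push G S => push push two the push push S => push push two the push push push G S => push push two the push push push push two the S => push push two the push push push push two the push G S => push push two the push push push push two the push push two the S => push push two the push push push push two the push push two the north the the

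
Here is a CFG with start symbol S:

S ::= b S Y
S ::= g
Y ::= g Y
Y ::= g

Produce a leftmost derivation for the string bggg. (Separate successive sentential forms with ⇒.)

S ⇒ bSY   [S ::= b S Y]
bSY ⇒ bgY   [S ::= g]
bgY ⇒ bggY   [Y ::= g Y]
bggY ⇒ bggg   [Y ::= g]

S ⇒ bSY ⇒ bgY ⇒ bggY ⇒ bggg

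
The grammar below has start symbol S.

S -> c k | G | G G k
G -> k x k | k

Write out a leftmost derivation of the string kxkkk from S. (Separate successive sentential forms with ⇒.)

S ⇒ GGk   [S -> G G k]
GGk ⇒ kxkGk   [G -> k x k]
kxkGk ⇒ kxkkk   [G -> k]

S ⇒ GGk ⇒ kxkGk ⇒ kxkkk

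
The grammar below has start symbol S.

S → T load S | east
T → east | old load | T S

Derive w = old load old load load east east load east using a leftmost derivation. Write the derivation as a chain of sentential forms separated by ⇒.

S ⇒ T load S ⇒ T S load S ⇒ T S S load S ⇒ old load S S load S ⇒ old load T load S S load S ⇒ old load old load load S S load S ⇒ old load old load load east S load S ⇒ old load old load load east east load S ⇒ old load old load load east east load east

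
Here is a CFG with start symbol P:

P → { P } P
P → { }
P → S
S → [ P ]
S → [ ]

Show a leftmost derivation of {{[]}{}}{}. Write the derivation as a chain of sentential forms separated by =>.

P=>{P}P=>{{P}P}P=>{{S}P}P=>{{[]}P}P=>{{[]}{}}P=>{{[]}{}}{}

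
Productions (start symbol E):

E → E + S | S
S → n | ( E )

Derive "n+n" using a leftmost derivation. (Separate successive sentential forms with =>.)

E => E+S => S+S => n+S => n+n

E => E+S   [E → E + S]
E+S => S+S   [E → S]
S+S => n+S   [S → n]
n+S => n+n   [S → n]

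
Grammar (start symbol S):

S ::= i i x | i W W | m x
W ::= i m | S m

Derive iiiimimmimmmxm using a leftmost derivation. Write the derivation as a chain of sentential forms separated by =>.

S => iWW   [S ::= i W W]
iWW => iSmW   [W ::= S m]
iSmW => iiWWmW   [S ::= i W W]
iiWWmW => iiSmWmW   [W ::= S m]
iiSmWmW => iiiWWmWmW   [S ::= i W W]
iiiWWmWmW => iiiimWmWmW   [W ::= i m]
iiiimWmWmW => iiiimimmWmW   [W ::= i m]
iiiimimmWmW => iiiimimmimmW   [W ::= i m]
iiiimimmimmW => iiiimimmimmSm   [W ::= S m]
iiiimimmimmSm => iiiimimmimmmxm   [S ::= m x]

S=>iWW=>iSmW=>iiWWmW=>iiSmWmW=>iiiWWmWmW=>iiiimWmWmW=>iiiimimmWmW=>iiiimimmimmW=>iiiimimmimmSm=>iiiimimmimmmxm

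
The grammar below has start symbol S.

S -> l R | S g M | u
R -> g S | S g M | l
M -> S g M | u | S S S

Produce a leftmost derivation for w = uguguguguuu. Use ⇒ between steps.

S ⇒ SgM ⇒ ugM ⇒ ugSSS ⇒ ugSgMSS ⇒ ugSgMgMSS ⇒ ugSgMgMgMSS ⇒ ugugMgMgMSS ⇒ ugugugMgMSS ⇒ ugugugugMSS ⇒ uguguguguSS ⇒ uguguguguuS ⇒ uguguguguuu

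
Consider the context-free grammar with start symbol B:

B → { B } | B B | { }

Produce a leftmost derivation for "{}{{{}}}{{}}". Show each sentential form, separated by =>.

B => BB => BBB => {}BB => {}{B}B => {}{{B}}B => {}{{{}}}B => {}{{{}}}{B} => {}{{{}}}{{}}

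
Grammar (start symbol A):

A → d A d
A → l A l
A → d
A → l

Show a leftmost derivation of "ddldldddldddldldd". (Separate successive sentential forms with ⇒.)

A⇒dAd⇒ddAdd⇒ddlAldd⇒ddldAdldd⇒ddldlAldldd⇒ddldldAdldldd⇒ddldlddAddldldd⇒ddldldddAdddldldd⇒ddldldddldddldldd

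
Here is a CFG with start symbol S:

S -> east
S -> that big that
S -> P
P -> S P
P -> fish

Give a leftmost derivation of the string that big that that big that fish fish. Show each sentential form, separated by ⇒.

S ⇒ P ⇒ S P ⇒ that big that P ⇒ that big that S P ⇒ that big that P P ⇒ that big that S P P ⇒ that big that that big that P P ⇒ that big that that big that fish P ⇒ that big that that big that fish fish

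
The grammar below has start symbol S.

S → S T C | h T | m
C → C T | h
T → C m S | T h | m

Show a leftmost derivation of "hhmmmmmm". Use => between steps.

S => hT => hCmS => hCTmS => hCTTmS => hCTTTmS => hCTTTTmS => hhTTTTmS => hhmTTTmS => hhmmTTmS => hhmmmTmS => hhmmmmmS => hhmmmmmm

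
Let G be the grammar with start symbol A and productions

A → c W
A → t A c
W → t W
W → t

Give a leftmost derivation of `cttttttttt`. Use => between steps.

A => cW   [A → c W]
cW => ctW   [W → t W]
ctW => cttW   [W → t W]
cttW => ctttW   [W → t W]
ctttW => cttttW   [W → t W]
cttttW => ctttttW   [W → t W]
ctttttW => cttttttW   [W → t W]
cttttttW => ctttttttW   [W → t W]
ctttttttW => cttttttttW   [W → t W]
cttttttttW => cttttttttt   [W → t]

A => cW => ctW => cttW => ctttW => cttttW => ctttttW => cttttttW => ctttttttW => cttttttttW => cttttttttt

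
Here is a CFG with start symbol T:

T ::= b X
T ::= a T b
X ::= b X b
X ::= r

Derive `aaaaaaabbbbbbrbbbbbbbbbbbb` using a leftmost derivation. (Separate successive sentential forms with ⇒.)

T ⇒ aTb ⇒ aaTbb ⇒ aaaTbbb ⇒ aaaaTbbbb ⇒ aaaaaTbbbbb ⇒ aaaaaaTbbbbbb ⇒ aaaaaaaTbbbbbbb ⇒ aaaaaaabXbbbbbbb ⇒ aaaaaaabbXbbbbbbbb ⇒ aaaaaaabbbXbbbbbbbbb ⇒ aaaaaaabbbbXbbbbbbbbbb ⇒ aaaaaaabbbbbXbbbbbbbbbbb ⇒ aaaaaaabbbbbbXbbbbbbbbbbbb ⇒ aaaaaaabbbbbbrbbbbbbbbbbbb

T ⇒ aTb   [T ::= a T b]
aTb ⇒ aaTbb   [T ::= a T b]
aaTbb ⇒ aaaTbbb   [T ::= a T b]
aaaTbbb ⇒ aaaaTbbbb   [T ::= a T b]
aaaaTbbbb ⇒ aaaaaTbbbbb   [T ::= a T b]
aaaaaTbbbbb ⇒ aaaaaaTbbbbbb   [T ::= a T b]
aaaaaaTbbbbbb ⇒ aaaaaaaTbbbbbbb   [T ::= a T b]
aaaaaaaTbbbbbbb ⇒ aaaaaaabXbbbbbbb   [T ::= b X]
aaaaaaabXbbbbbbb ⇒ aaaaaaabbXbbbbbbbb   [X ::= b X b]
aaaaaaabbXbbbbbbbb ⇒ aaaaaaabbbXbbbbbbbbb   [X ::= b X b]
aaaaaaabbbXbbbbbbbbb ⇒ aaaaaaabbbbXbbbbbbbbbb   [X ::= b X b]
aaaaaaabbbbXbbbbbbbbbb ⇒ aaaaaaabbbbbXbbbbbbbbbbb   [X ::= b X b]
aaaaaaabbbbbXbbbbbbbbbbb ⇒ aaaaaaabbbbbbXbbbbbbbbbbbb   [X ::= b X b]
aaaaaaabbbbbbXbbbbbbbbbbbb ⇒ aaaaaaabbbbbbrbbbbbbbbbbbb   [X ::= r]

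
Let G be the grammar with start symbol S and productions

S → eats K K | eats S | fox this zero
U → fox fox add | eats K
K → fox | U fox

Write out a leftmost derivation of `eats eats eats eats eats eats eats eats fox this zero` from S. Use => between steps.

S => eats S => eats eats S => eats eats eats S => eats eats eats eats S => eats eats eats eats eats S => eats eats eats eats eats eats S => eats eats eats eats eats eats eats S => eats eats eats eats eats eats eats eats S => eats eats eats eats eats eats eats eats fox this zero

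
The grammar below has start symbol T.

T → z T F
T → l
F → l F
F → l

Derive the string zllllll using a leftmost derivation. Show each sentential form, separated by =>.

T => zTF => zlF => zllF => zlllF => zllllF => zlllllF => zllllll

T => zTF   [T → z T F]
zTF => zlF   [T → l]
zlF => zllF   [F → l F]
zllF => zlllF   [F → l F]
zlllF => zllllF   [F → l F]
zllllF => zlllllF   [F → l F]
zlllllF => zllllll   [F → l]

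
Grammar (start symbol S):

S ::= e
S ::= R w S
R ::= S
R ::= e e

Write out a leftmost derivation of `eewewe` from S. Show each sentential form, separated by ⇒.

S ⇒ RwS ⇒ SwS ⇒ RwSwS ⇒ eewSwS ⇒ eewewS ⇒ eewewe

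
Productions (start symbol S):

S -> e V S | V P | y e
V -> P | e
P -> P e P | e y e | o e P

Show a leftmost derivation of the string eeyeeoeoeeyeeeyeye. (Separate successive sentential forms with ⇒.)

S ⇒ eVS   [S -> e V S]
eVS ⇒ ePS   [V -> P]
ePS ⇒ ePePS   [P -> P e P]
ePePS ⇒ eeyeePS   [P -> e y e]
eeyeePS ⇒ eeyeeoePS   [P -> o e P]
eeyeeoePS ⇒ eeyeeoePePS   [P -> P e P]
eeyeeoePePS ⇒ eeyeeoeoePePS   [P -> o e P]
eeyeeoeoePePS ⇒ eeyeeoeoeeyeePS   [P -> e y e]
eeyeeoeoeeyeePS ⇒ eeyeeoeoeeyeeeyeS   [P -> e y e]
eeyeeoeoeeyeeeyeS ⇒ eeyeeoeoeeyeeeyeye   [S -> y e]

S ⇒ eVS ⇒ ePS ⇒ ePePS ⇒ eeyeePS ⇒ eeyeeoePS ⇒ eeyeeoePePS ⇒ eeyeeoeoePePS ⇒ eeyeeoeoeeyeePS ⇒ eeyeeoeoeeyeeeyeS ⇒ eeyeeoeoeeyeeeyeye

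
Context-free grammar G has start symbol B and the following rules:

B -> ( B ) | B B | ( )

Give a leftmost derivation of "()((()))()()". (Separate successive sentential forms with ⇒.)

B⇒BB⇒BBB⇒()BB⇒()BBB⇒()(B)BB⇒()((B))BB⇒()((()))BB⇒()((()))()B⇒()((()))()()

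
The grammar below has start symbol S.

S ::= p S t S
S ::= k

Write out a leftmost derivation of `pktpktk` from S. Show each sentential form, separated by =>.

S => pStS => pktS => pktpStS => pktpktS => pktpktk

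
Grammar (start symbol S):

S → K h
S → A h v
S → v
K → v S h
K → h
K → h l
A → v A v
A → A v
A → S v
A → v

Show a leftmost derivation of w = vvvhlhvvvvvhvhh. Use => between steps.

S => Kh   [S → K h]
Kh => vShh   [K → v S h]
vShh => vAhvhh   [S → A h v]
vAhvhh => vvAvhvhh   [A → v A v]
vvAvhvhh => vvvAvvhvhh   [A → v A v]
vvvAvvhvhh => vvvAvvvhvhh   [A → A v]
vvvAvvvhvhh => vvvAvvvvhvhh   [A → A v]
vvvAvvvvhvhh => vvvSvvvvvhvhh   [A → S v]
vvvSvvvvvhvhh => vvvKhvvvvvhvhh   [S → K h]
vvvKhvvvvvhvhh => vvvhlhvvvvvhvhh   [K → h l]

S=>Kh=>vShh=>vAhvhh=>vvAvhvhh=>vvvAvvhvhh=>vvvAvvvhvhh=>vvvAvvvvhvhh=>vvvSvvvvvhvhh=>vvvKhvvvvvhvhh=>vvvhlhvvvvvhvhh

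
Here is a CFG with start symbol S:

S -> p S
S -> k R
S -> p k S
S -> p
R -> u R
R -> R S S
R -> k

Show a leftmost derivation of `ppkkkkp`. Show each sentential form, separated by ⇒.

S ⇒ pS ⇒ ppS ⇒ ppkR ⇒ ppkRSS ⇒ ppkkSS ⇒ ppkkkRS ⇒ ppkkkkS ⇒ ppkkkkp

S ⇒ pS   [S -> p S]
pS ⇒ ppS   [S -> p S]
ppS ⇒ ppkR   [S -> k R]
ppkR ⇒ ppkRSS   [R -> R S S]
ppkRSS ⇒ ppkkSS   [R -> k]
ppkkSS ⇒ ppkkkRS   [S -> k R]
ppkkkRS ⇒ ppkkkkS   [R -> k]
ppkkkkS ⇒ ppkkkkp   [S -> p]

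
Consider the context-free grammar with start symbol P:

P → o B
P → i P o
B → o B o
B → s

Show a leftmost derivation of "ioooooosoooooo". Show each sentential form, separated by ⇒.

P ⇒ iPo ⇒ ioBo ⇒ iooBoo ⇒ ioooBooo ⇒ iooooBoooo ⇒ ioooooBooooo ⇒ iooooooBoooooo ⇒ ioooooosoooooo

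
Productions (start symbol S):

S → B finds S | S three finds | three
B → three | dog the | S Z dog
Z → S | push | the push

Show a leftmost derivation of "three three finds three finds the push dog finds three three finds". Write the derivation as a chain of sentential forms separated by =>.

S => S three finds => B finds S three finds => S Z dog finds S three finds => S three finds Z dog finds S three finds => S three finds three finds Z dog finds S three finds => three three finds three finds Z dog finds S three finds => three three finds three finds the push dog finds S three finds => three three finds three finds the push dog finds three three finds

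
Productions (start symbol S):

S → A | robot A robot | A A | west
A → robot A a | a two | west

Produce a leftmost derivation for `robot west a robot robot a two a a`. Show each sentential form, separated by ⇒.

S ⇒ A A ⇒ robot A a A ⇒ robot west a A ⇒ robot west a robot A a ⇒ robot west a robot robot A a a ⇒ robot west a robot robot a two a a

S ⇒ A A   [S → A A]
A A ⇒ robot A a A   [A → robot A a]
robot A a A ⇒ robot west a A   [A → west]
robot west a A ⇒ robot west a robot A a   [A → robot A a]
robot west a robot A a ⇒ robot west a robot robot A a a   [A → robot A a]
robot west a robot robot A a a ⇒ robot west a robot robot a two a a   [A → a two]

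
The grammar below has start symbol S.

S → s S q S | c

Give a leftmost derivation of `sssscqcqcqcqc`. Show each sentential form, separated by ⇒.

S ⇒ sSqS   [S → s S q S]
sSqS ⇒ ssSqSqS   [S → s S q S]
ssSqSqS ⇒ sssSqSqSqS   [S → s S q S]
sssSqSqSqS ⇒ ssssSqSqSqSqS   [S → s S q S]
ssssSqSqSqSqS ⇒ sssscqSqSqSqS   [S → c]
sssscqSqSqSqS ⇒ sssscqcqSqSqS   [S → c]
sssscqcqSqSqS ⇒ sssscqcqcqSqS   [S → c]
sssscqcqcqSqS ⇒ sssscqcqcqcqS   [S → c]
sssscqcqcqcqS ⇒ sssscqcqcqcqc   [S → c]

S⇒sSqS⇒ssSqSqS⇒sssSqSqSqS⇒ssssSqSqSqSqS⇒sssscqSqSqSqS⇒sssscqcqSqSqS⇒sssscqcqcqSqS⇒sssscqcqcqcqS⇒sssscqcqcqcqc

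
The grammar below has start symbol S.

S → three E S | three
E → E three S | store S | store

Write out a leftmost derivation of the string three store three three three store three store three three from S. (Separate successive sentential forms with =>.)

S => three E S => three E three S S => three store S three S S => three store three three S S => three store three three three E S S => three store three three three store S S => three store three three three store three E S S => three store three three three store three store S S => three store three three three store three store three S => three store three three three store three store three three

S => three E S   [S → three E S]
three E S => three E three S S   [E → E three S]
three E three S S => three store S three S S   [E → store S]
three store S three S S => three store three three S S   [S → three]
three store three three S S => three store three three three E S S   [S → three E S]
three store three three three E S S => three store three three three store S S   [E → store]
three store three three three store S S => three store three three three store three E S S   [S → three E S]
three store three three three store three E S S => three store three three three store three store S S   [E → store]
three store three three three store three store S S => three store three three three store three store three S   [S → three]
three store three three three store three store three S => three store three three three store three store three three   [S → three]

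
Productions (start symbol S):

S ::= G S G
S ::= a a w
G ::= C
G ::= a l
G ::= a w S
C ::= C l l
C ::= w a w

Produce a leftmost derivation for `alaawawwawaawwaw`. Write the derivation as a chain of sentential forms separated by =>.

S => GSG => alSG => alaawG => alaawawS => alaawawGSG => alaawawCSG => alaawawwawSG => alaawawwawaawG => alaawawwawaawC => alaawawwawaawwaw

S => GSG   [S ::= G S G]
GSG => alSG   [G ::= a l]
alSG => alaawG   [S ::= a a w]
alaawG => alaawawS   [G ::= a w S]
alaawawS => alaawawGSG   [S ::= G S G]
alaawawGSG => alaawawCSG   [G ::= C]
alaawawCSG => alaawawwawSG   [C ::= w a w]
alaawawwawSG => alaawawwawaawG   [S ::= a a w]
alaawawwawaawG => alaawawwawaawC   [G ::= C]
alaawawwawaawC => alaawawwawaawwaw   [C ::= w a w]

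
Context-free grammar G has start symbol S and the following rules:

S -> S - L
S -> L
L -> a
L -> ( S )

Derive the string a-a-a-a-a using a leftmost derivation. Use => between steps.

S => S-L   [S -> S - L]
S-L => S-L-L   [S -> S - L]
S-L-L => S-L-L-L   [S -> S - L]
S-L-L-L => S-L-L-L-L   [S -> S - L]
S-L-L-L-L => L-L-L-L-L   [S -> L]
L-L-L-L-L => a-L-L-L-L   [L -> a]
a-L-L-L-L => a-a-L-L-L   [L -> a]
a-a-L-L-L => a-a-a-L-L   [L -> a]
a-a-a-L-L => a-a-a-a-L   [L -> a]
a-a-a-a-L => a-a-a-a-a   [L -> a]

S => S-L => S-L-L => S-L-L-L => S-L-L-L-L => L-L-L-L-L => a-L-L-L-L => a-a-L-L-L => a-a-a-L-L => a-a-a-a-L => a-a-a-a-a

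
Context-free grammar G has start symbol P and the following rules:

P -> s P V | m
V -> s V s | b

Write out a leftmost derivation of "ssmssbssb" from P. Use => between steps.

P => sPV   [P -> s P V]
sPV => ssPVV   [P -> s P V]
ssPVV => ssmVV   [P -> m]
ssmVV => ssmsVsV   [V -> s V s]
ssmsVsV => ssmssVssV   [V -> s V s]
ssmssVssV => ssmssbssV   [V -> b]
ssmssbssV => ssmssbssb   [V -> b]

P => sPV => ssPVV => ssmVV => ssmsVsV => ssmssVssV => ssmssbssV => ssmssbssb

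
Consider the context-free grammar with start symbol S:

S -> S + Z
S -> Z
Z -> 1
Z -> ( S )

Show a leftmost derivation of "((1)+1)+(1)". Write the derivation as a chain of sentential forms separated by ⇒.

S⇒S+Z⇒Z+Z⇒(S)+Z⇒(S+Z)+Z⇒(Z+Z)+Z⇒((S)+Z)+Z⇒((Z)+Z)+Z⇒((1)+Z)+Z⇒((1)+1)+Z⇒((1)+1)+(S)⇒((1)+1)+(Z)⇒((1)+1)+(1)

S ⇒ S+Z   [S -> S + Z]
S+Z ⇒ Z+Z   [S -> Z]
Z+Z ⇒ (S)+Z   [Z -> ( S )]
(S)+Z ⇒ (S+Z)+Z   [S -> S + Z]
(S+Z)+Z ⇒ (Z+Z)+Z   [S -> Z]
(Z+Z)+Z ⇒ ((S)+Z)+Z   [Z -> ( S )]
((S)+Z)+Z ⇒ ((Z)+Z)+Z   [S -> Z]
((Z)+Z)+Z ⇒ ((1)+Z)+Z   [Z -> 1]
((1)+Z)+Z ⇒ ((1)+1)+Z   [Z -> 1]
((1)+1)+Z ⇒ ((1)+1)+(S)   [Z -> ( S )]
((1)+1)+(S) ⇒ ((1)+1)+(Z)   [S -> Z]
((1)+1)+(Z) ⇒ ((1)+1)+(1)   [Z -> 1]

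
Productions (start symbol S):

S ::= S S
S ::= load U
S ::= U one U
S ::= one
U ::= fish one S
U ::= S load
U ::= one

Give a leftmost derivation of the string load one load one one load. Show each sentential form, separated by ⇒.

S ⇒ load U   [S ::= load U]
load U ⇒ load S load   [U ::= S load]
load S load ⇒ load U one U load   [S ::= U one U]
load U one U load ⇒ load S load one U load   [U ::= S load]
load S load one U load ⇒ load one load one U load   [S ::= one]
load one load one U load ⇒ load one load one one load   [U ::= one]

S ⇒ load U ⇒ load S load ⇒ load U one U load ⇒ load S load one U load ⇒ load one load one U load ⇒ load one load one one load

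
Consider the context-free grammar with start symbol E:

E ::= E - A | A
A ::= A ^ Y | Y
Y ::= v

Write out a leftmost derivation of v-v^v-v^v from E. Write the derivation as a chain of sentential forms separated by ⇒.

E ⇒ E-A   [E ::= E - A]
E-A ⇒ E-A-A   [E ::= E - A]
E-A-A ⇒ A-A-A   [E ::= A]
A-A-A ⇒ Y-A-A   [A ::= Y]
Y-A-A ⇒ v-A-A   [Y ::= v]
v-A-A ⇒ v-A^Y-A   [A ::= A ^ Y]
v-A^Y-A ⇒ v-Y^Y-A   [A ::= Y]
v-Y^Y-A ⇒ v-v^Y-A   [Y ::= v]
v-v^Y-A ⇒ v-v^v-A   [Y ::= v]
v-v^v-A ⇒ v-v^v-A^Y   [A ::= A ^ Y]
v-v^v-A^Y ⇒ v-v^v-Y^Y   [A ::= Y]
v-v^v-Y^Y ⇒ v-v^v-v^Y   [Y ::= v]
v-v^v-v^Y ⇒ v-v^v-v^v   [Y ::= v]

E ⇒ E-A ⇒ E-A-A ⇒ A-A-A ⇒ Y-A-A ⇒ v-A-A ⇒ v-A^Y-A ⇒ v-Y^Y-A ⇒ v-v^Y-A ⇒ v-v^v-A ⇒ v-v^v-A^Y ⇒ v-v^v-Y^Y ⇒ v-v^v-v^Y ⇒ v-v^v-v^v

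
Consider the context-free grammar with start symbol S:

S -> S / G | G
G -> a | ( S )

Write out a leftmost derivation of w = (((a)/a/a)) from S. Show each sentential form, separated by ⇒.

S ⇒ G ⇒ (S) ⇒ (G) ⇒ ((S)) ⇒ ((S/G)) ⇒ ((S/G/G)) ⇒ ((G/G/G)) ⇒ (((S)/G/G)) ⇒ (((G)/G/G)) ⇒ (((a)/G/G)) ⇒ (((a)/a/G)) ⇒ (((a)/a/a))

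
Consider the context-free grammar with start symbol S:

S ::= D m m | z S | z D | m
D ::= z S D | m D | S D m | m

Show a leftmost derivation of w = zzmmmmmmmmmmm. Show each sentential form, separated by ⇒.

S ⇒ Dmm ⇒ SDmmm ⇒ DmmDmmm ⇒ SDmmmDmmm ⇒ zSDmmmDmmm ⇒ zzSDmmmDmmm ⇒ zzDmmDmmmDmmm ⇒ zzmmmDmmmDmmm ⇒ zzmmmmmmmDmmm ⇒ zzmmmmmmmmmmm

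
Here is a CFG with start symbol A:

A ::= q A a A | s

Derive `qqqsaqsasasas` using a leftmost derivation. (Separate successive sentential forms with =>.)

A => qAaA   [A ::= q A a A]
qAaA => qqAaAaA   [A ::= q A a A]
qqAaAaA => qqqAaAaAaA   [A ::= q A a A]
qqqAaAaAaA => qqqsaAaAaA   [A ::= s]
qqqsaAaAaA => qqqsaqAaAaAaA   [A ::= q A a A]
qqqsaqAaAaAaA => qqqsaqsaAaAaA   [A ::= s]
qqqsaqsaAaAaA => qqqsaqsasaAaA   [A ::= s]
qqqsaqsasaAaA => qqqsaqsasasaA   [A ::= s]
qqqsaqsasasaA => qqqsaqsasasas   [A ::= s]

A=>qAaA=>qqAaAaA=>qqqAaAaAaA=>qqqsaAaAaA=>qqqsaqAaAaAaA=>qqqsaqsaAaAaA=>qqqsaqsasaAaA=>qqqsaqsasasaA=>qqqsaqsasasas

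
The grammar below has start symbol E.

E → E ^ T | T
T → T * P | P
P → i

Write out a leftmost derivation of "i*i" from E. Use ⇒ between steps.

E ⇒ T   [E → T]
T ⇒ T*P   [T → T * P]
T*P ⇒ P*P   [T → P]
P*P ⇒ i*P   [P → i]
i*P ⇒ i*i   [P → i]

E ⇒ T ⇒ T*P ⇒ P*P ⇒ i*P ⇒ i*i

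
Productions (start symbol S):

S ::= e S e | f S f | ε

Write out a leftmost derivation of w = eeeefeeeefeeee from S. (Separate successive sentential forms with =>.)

S=>eSe=>eeSee=>eeeSeee=>eeeeSeeee=>eeeefSfeeee=>eeeefeSefeeee=>eeeefeeSeefeeee=>eeeefeeeefeeee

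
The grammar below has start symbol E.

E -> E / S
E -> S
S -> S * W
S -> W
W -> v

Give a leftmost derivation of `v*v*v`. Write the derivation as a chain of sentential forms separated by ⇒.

E⇒S⇒S*W⇒S*W*W⇒W*W*W⇒v*W*W⇒v*v*W⇒v*v*v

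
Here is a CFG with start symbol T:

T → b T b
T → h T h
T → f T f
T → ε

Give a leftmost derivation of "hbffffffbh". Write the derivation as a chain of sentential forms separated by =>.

T => hTh => hbTbh => hbfTfbh => hbffTffbh => hbfffTfffbh => hbffffffbh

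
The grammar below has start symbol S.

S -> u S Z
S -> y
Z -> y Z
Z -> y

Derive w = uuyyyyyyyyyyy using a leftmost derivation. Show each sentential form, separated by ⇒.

S ⇒ uSZ   [S -> u S Z]
uSZ ⇒ uuSZZ   [S -> u S Z]
uuSZZ ⇒ uuyZZ   [S -> y]
uuyZZ ⇒ uuyyZZ   [Z -> y Z]
uuyyZZ ⇒ uuyyyZZ   [Z -> y Z]
uuyyyZZ ⇒ uuyyyyZZ   [Z -> y Z]
uuyyyyZZ ⇒ uuyyyyyZZ   [Z -> y Z]
uuyyyyyZZ ⇒ uuyyyyyyZZ   [Z -> y Z]
uuyyyyyyZZ ⇒ uuyyyyyyyZZ   [Z -> y Z]
uuyyyyyyyZZ ⇒ uuyyyyyyyyZ   [Z -> y]
uuyyyyyyyyZ ⇒ uuyyyyyyyyyZ   [Z -> y Z]
uuyyyyyyyyyZ ⇒ uuyyyyyyyyyyZ   [Z -> y Z]
uuyyyyyyyyyyZ ⇒ uuyyyyyyyyyyy   [Z -> y]

S ⇒ uSZ ⇒ uuSZZ ⇒ uuyZZ ⇒ uuyyZZ ⇒ uuyyyZZ ⇒ uuyyyyZZ ⇒ uuyyyyyZZ ⇒ uuyyyyyyZZ ⇒ uuyyyyyyyZZ ⇒ uuyyyyyyyyZ ⇒ uuyyyyyyyyyZ ⇒ uuyyyyyyyyyyZ ⇒ uuyyyyyyyyyyy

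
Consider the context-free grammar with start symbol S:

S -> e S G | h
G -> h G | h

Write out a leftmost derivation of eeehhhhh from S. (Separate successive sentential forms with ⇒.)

S⇒eSG⇒eeSGG⇒eeeSGGG⇒eeehGGG⇒eeehhGGG⇒eeehhhGG⇒eeehhhhG⇒eeehhhhh

S ⇒ eSG   [S -> e S G]
eSG ⇒ eeSGG   [S -> e S G]
eeSGG ⇒ eeeSGGG   [S -> e S G]
eeeSGGG ⇒ eeehGGG   [S -> h]
eeehGGG ⇒ eeehhGGG   [G -> h G]
eeehhGGG ⇒ eeehhhGG   [G -> h]
eeehhhGG ⇒ eeehhhhG   [G -> h]
eeehhhhG ⇒ eeehhhhh   [G -> h]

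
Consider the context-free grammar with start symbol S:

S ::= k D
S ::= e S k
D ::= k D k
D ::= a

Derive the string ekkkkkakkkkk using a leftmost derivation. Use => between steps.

S => eSk => ekDk => ekkDkk => ekkkDkkk => ekkkkDkkkk => ekkkkkDkkkkk => ekkkkkakkkkk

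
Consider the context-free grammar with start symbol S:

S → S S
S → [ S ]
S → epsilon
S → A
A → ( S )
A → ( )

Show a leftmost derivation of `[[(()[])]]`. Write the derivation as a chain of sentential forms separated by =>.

S => SS => [S]S => [[S]]S => [[A]]S => [[(S)]]S => [[(SS)]]S => [[(AS)]]S => [[(()S)]]S => [[(()SS)]]S => [[(()[S]S)]]S => [[(()[]S)]]S => [[(()[])]]S => [[(()[])]]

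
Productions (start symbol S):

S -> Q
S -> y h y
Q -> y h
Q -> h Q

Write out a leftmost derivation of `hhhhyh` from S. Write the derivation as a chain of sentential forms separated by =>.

S => Q => hQ => hhQ => hhhQ => hhhhQ => hhhhyh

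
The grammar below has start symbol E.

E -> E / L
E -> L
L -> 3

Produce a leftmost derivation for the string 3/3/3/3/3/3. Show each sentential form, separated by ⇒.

E ⇒ E/L   [E -> E / L]
E/L ⇒ E/L/L   [E -> E / L]
E/L/L ⇒ E/L/L/L   [E -> E / L]
E/L/L/L ⇒ E/L/L/L/L   [E -> E / L]
E/L/L/L/L ⇒ E/L/L/L/L/L   [E -> E / L]
E/L/L/L/L/L ⇒ L/L/L/L/L/L   [E -> L]
L/L/L/L/L/L ⇒ 3/L/L/L/L/L   [L -> 3]
3/L/L/L/L/L ⇒ 3/3/L/L/L/L   [L -> 3]
3/3/L/L/L/L ⇒ 3/3/3/L/L/L   [L -> 3]
3/3/3/L/L/L ⇒ 3/3/3/3/L/L   [L -> 3]
3/3/3/3/L/L ⇒ 3/3/3/3/3/L   [L -> 3]
3/3/3/3/3/L ⇒ 3/3/3/3/3/3   [L -> 3]

E⇒E/L⇒E/L/L⇒E/L/L/L⇒E/L/L/L/L⇒E/L/L/L/L/L⇒L/L/L/L/L/L⇒3/L/L/L/L/L⇒3/3/L/L/L/L⇒3/3/3/L/L/L⇒3/3/3/3/L/L⇒3/3/3/3/3/L⇒3/3/3/3/3/3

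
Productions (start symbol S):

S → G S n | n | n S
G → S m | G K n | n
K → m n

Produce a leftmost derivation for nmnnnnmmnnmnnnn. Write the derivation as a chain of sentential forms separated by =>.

S => GSn => GKnSn => GKnKnSn => SmKnKnSn => GSnmKnKnSn => GKnSnmKnKnSn => nKnSnmKnKnSn => nmnnSnmKnKnSn => nmnnnnmKnKnSn => nmnnnnmmnnKnSn => nmnnnnmmnnmnnSn => nmnnnnmmnnmnnnn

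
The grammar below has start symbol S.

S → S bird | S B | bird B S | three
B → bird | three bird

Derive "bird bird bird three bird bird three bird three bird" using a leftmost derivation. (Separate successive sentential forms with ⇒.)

S ⇒ bird B S   [S → bird B S]
bird B S ⇒ bird bird S   [B → bird]
bird bird S ⇒ bird bird bird B S   [S → bird B S]
bird bird bird B S ⇒ bird bird bird three bird S   [B → three bird]
bird bird bird three bird S ⇒ bird bird bird three bird S B   [S → S B]
bird bird bird three bird S B ⇒ bird bird bird three bird bird B S B   [S → bird B S]
bird bird bird three bird bird B S B ⇒ bird bird bird three bird bird three bird S B   [B → three bird]
bird bird bird three bird bird three bird S B ⇒ bird bird bird three bird bird three bird three B   [S → three]
bird bird bird three bird bird three bird three B ⇒ bird bird bird three bird bird three bird three bird   [B → bird]

S ⇒ bird B S ⇒ bird bird S ⇒ bird bird bird B S ⇒ bird bird bird three bird S ⇒ bird bird bird three bird S B ⇒ bird bird bird three bird bird B S B ⇒ bird bird bird three bird bird three bird S B ⇒ bird bird bird three bird bird three bird three B ⇒ bird bird bird three bird bird three bird three bird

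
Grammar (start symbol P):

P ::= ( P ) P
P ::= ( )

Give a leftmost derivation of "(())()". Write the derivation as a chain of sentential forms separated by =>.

P=>(P)P=>(())P=>(())()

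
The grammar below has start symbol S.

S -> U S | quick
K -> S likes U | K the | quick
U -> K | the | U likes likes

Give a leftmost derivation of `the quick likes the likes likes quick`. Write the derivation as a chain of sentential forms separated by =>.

S => U S => U likes likes S => K likes likes S => S likes U likes likes S => U S likes U likes likes S => the S likes U likes likes S => the quick likes U likes likes S => the quick likes the likes likes S => the quick likes the likes likes quick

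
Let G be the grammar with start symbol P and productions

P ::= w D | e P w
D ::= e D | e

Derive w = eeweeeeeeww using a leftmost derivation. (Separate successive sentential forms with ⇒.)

P⇒ePw⇒eePww⇒eewDww⇒eeweDww⇒eeweeDww⇒eeweeeDww⇒eeweeeeDww⇒eeweeeeeDww⇒eeweeeeeeww

P ⇒ ePw   [P ::= e P w]
ePw ⇒ eePww   [P ::= e P w]
eePww ⇒ eewDww   [P ::= w D]
eewDww ⇒ eeweDww   [D ::= e D]
eeweDww ⇒ eeweeDww   [D ::= e D]
eeweeDww ⇒ eeweeeDww   [D ::= e D]
eeweeeDww ⇒ eeweeeeDww   [D ::= e D]
eeweeeeDww ⇒ eeweeeeeDww   [D ::= e D]
eeweeeeeDww ⇒ eeweeeeeeww   [D ::= e]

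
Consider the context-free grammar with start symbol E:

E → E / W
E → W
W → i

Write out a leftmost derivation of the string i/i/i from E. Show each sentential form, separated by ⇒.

E⇒E/W⇒E/W/W⇒W/W/W⇒i/W/W⇒i/i/W⇒i/i/i

E ⇒ E/W   [E → E / W]
E/W ⇒ E/W/W   [E → E / W]
E/W/W ⇒ W/W/W   [E → W]
W/W/W ⇒ i/W/W   [W → i]
i/W/W ⇒ i/i/W   [W → i]
i/i/W ⇒ i/i/i   [W → i]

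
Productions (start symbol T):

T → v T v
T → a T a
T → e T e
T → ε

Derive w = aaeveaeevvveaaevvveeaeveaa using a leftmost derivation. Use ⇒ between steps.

T ⇒ aTa ⇒ aaTaa ⇒ aaeTeaa ⇒ aaevTveaa ⇒ aaeveTeveaa ⇒ aaeveaTaeveaa ⇒ aaeveaeTeaeveaa ⇒ aaeveaeeTeeaeveaa ⇒ aaeveaeevTveeaeveaa ⇒ aaeveaeevvTvveeaeveaa ⇒ aaeveaeevvvTvvveeaeveaa ⇒ aaeveaeevvveTevvveeaeveaa ⇒ aaeveaeevvveaTaevvveeaeveaa ⇒ aaeveaeevvveaaevvveeaeveaa

T ⇒ aTa   [T → a T a]
aTa ⇒ aaTaa   [T → a T a]
aaTaa ⇒ aaeTeaa   [T → e T e]
aaeTeaa ⇒ aaevTveaa   [T → v T v]
aaevTveaa ⇒ aaeveTeveaa   [T → e T e]
aaeveTeveaa ⇒ aaeveaTaeveaa   [T → a T a]
aaeveaTaeveaa ⇒ aaeveaeTeaeveaa   [T → e T e]
aaeveaeTeaeveaa ⇒ aaeveaeeTeeaeveaa   [T → e T e]
aaeveaeeTeeaeveaa ⇒ aaeveaeevTveeaeveaa   [T → v T v]
aaeveaeevTveeaeveaa ⇒ aaeveaeevvTvveeaeveaa   [T → v T v]
aaeveaeevvTvveeaeveaa ⇒ aaeveaeevvvTvvveeaeveaa   [T → v T v]
aaeveaeevvvTvvveeaeveaa ⇒ aaeveaeevvveTevvveeaeveaa   [T → e T e]
aaeveaeevvveTevvveeaeveaa ⇒ aaeveaeevvveaTaevvveeaeveaa   [T → a T a]
aaeveaeevvveaTaevvveeaeveaa ⇒ aaeveaeevvveaaevvveeaeveaa   [T → ε]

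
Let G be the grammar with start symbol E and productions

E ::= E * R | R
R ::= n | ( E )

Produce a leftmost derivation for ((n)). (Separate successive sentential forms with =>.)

E=>R=>(E)=>(R)=>((E))=>((R))=>((n))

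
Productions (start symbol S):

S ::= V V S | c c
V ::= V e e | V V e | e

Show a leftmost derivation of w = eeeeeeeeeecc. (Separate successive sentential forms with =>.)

S => VVS   [S ::= V V S]
VVS => VVeVS   [V ::= V V e]
VVeVS => eVeVS   [V ::= e]
eVeVS => eVVeeVS   [V ::= V V e]
eVVeeVS => eVVeVeeVS   [V ::= V V e]
eVVeVeeVS => eVVeVeVeeVS   [V ::= V V e]
eVVeVeVeeVS => eeVeVeVeeVS   [V ::= e]
eeVeVeVeeVS => eeeeVeVeeVS   [V ::= e]
eeeeVeVeeVS => eeeeeeVeeVS   [V ::= e]
eeeeeeVeeVS => eeeeeeeeeVS   [V ::= e]
eeeeeeeeeVS => eeeeeeeeeeS   [V ::= e]
eeeeeeeeeeS => eeeeeeeeeecc   [S ::= c c]

S => VVS => VVeVS => eVeVS => eVVeeVS => eVVeVeeVS => eVVeVeVeeVS => eeVeVeVeeVS => eeeeVeVeeVS => eeeeeeVeeVS => eeeeeeeeeVS => eeeeeeeeeeS => eeeeeeeeeecc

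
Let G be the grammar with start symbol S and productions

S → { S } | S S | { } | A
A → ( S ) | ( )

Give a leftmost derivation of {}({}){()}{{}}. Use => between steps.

S => SS => {}S => {}SS => {}AS => {}(S)S => {}({})S => {}({})SS => {}({}){S}S => {}({}){A}S => {}({}){()}S => {}({}){()}{S} => {}({}){()}{{}}

S => SS   [S → S S]
SS => {}S   [S → { }]
{}S => {}SS   [S → S S]
{}SS => {}AS   [S → A]
{}AS => {}(S)S   [A → ( S )]
{}(S)S => {}({})S   [S → { }]
{}({})S => {}({})SS   [S → S S]
{}({})SS => {}({}){S}S   [S → { S }]
{}({}){S}S => {}({}){A}S   [S → A]
{}({}){A}S => {}({}){()}S   [A → ( )]
{}({}){()}S => {}({}){()}{S}   [S → { S }]
{}({}){()}{S} => {}({}){()}{{}}   [S → { }]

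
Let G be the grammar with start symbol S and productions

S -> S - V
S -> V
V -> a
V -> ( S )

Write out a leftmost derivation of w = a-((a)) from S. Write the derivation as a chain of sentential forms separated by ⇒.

S ⇒ S-V   [S -> S - V]
S-V ⇒ V-V   [S -> V]
V-V ⇒ a-V   [V -> a]
a-V ⇒ a-(S)   [V -> ( S )]
a-(S) ⇒ a-(V)   [S -> V]
a-(V) ⇒ a-((S))   [V -> ( S )]
a-((S)) ⇒ a-((V))   [S -> V]
a-((V)) ⇒ a-((a))   [V -> a]

S ⇒ S-V ⇒ V-V ⇒ a-V ⇒ a-(S) ⇒ a-(V) ⇒ a-((S)) ⇒ a-((V)) ⇒ a-((a))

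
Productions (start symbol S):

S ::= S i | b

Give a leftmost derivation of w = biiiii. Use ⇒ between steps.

S ⇒ Si   [S ::= S i]
Si ⇒ Sii   [S ::= S i]
Sii ⇒ Siii   [S ::= S i]
Siii ⇒ Siiii   [S ::= S i]
Siiii ⇒ Siiiii   [S ::= S i]
Siiiii ⇒ biiiii   [S ::= b]

S ⇒ Si ⇒ Sii ⇒ Siii ⇒ Siiii ⇒ Siiiii ⇒ biiiii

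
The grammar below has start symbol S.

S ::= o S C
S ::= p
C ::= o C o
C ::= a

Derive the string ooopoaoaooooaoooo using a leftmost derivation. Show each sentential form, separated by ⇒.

S ⇒ oSC ⇒ ooSCC ⇒ oooSCCC ⇒ ooopCCC ⇒ ooopoCoCC ⇒ ooopoaoCC ⇒ ooopoaoaC ⇒ ooopoaoaoCo ⇒ ooopoaoaooCoo ⇒ ooopoaoaoooCooo ⇒ ooopoaoaooooCoooo ⇒ ooopoaoaooooaoooo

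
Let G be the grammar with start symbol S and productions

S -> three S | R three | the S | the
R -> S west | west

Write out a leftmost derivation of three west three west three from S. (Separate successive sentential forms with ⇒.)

S ⇒ R three ⇒ S west three ⇒ three S west three ⇒ three R three west three ⇒ three west three west three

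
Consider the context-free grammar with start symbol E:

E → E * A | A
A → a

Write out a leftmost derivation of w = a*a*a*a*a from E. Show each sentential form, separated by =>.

E => E*A => E*A*A => E*A*A*A => E*A*A*A*A => A*A*A*A*A => a*A*A*A*A => a*a*A*A*A => a*a*a*A*A => a*a*a*a*A => a*a*a*a*a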